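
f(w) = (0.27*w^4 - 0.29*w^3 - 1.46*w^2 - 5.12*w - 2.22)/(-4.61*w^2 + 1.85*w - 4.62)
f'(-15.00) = 1.79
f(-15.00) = -13.46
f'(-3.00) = 0.32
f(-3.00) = -0.57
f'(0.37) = 1.05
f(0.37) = 0.95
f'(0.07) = 1.33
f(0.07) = 0.57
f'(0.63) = 0.47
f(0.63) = 1.15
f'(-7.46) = 0.89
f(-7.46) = -3.31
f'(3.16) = -0.45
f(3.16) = 0.34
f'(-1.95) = 0.17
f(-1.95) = -0.32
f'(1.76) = -0.41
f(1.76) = 0.94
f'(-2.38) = 0.23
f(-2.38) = -0.41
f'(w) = (9.22*w - 1.85)*(0.27*w^4 - 0.29*w^3 - 1.46*w^2 - 5.12*w - 2.22)/(-4.61*w^2 + 1.85*w - 4.62)^2 + (1.08*w^3 - 0.87*w^2 - 2.92*w - 5.12)/(-4.61*w^2 + 1.85*w - 4.62)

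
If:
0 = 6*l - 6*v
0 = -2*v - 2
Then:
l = -1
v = -1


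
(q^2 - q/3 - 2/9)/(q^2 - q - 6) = (-q^2 + q/3 + 2/9)/(-q^2 + q + 6)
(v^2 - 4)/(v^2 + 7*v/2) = 2*(v^2 - 4)/(v*(2*v + 7))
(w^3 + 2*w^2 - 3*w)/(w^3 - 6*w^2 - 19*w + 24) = w/(w - 8)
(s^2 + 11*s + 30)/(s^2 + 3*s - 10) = (s + 6)/(s - 2)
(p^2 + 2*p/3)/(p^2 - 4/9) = 3*p/(3*p - 2)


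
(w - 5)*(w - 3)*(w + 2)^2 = w^4 - 4*w^3 - 13*w^2 + 28*w + 60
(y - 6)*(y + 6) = y^2 - 36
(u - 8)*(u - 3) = u^2 - 11*u + 24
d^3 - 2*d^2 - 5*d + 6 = (d - 3)*(d - 1)*(d + 2)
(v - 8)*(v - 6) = v^2 - 14*v + 48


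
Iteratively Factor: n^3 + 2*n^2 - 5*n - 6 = (n + 3)*(n^2 - n - 2) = (n + 1)*(n + 3)*(n - 2)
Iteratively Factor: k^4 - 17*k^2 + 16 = (k + 1)*(k^3 - k^2 - 16*k + 16) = (k + 1)*(k + 4)*(k^2 - 5*k + 4) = (k - 4)*(k + 1)*(k + 4)*(k - 1)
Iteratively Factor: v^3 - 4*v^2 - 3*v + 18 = (v + 2)*(v^2 - 6*v + 9) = (v - 3)*(v + 2)*(v - 3)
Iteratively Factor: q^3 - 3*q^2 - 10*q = (q - 5)*(q^2 + 2*q) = (q - 5)*(q + 2)*(q)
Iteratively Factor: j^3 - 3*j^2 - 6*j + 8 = (j - 4)*(j^2 + j - 2) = (j - 4)*(j + 2)*(j - 1)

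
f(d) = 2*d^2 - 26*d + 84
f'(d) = 4*d - 26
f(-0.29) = 91.71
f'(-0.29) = -27.16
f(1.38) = 51.93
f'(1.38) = -20.48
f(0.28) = 76.88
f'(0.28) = -24.88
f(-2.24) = 152.28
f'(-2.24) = -34.96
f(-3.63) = 204.73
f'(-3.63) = -40.52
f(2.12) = 37.87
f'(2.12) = -17.52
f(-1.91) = 140.96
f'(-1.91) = -33.64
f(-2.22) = 151.58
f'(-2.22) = -34.88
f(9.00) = 12.00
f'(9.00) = 10.00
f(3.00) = 24.00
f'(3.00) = -14.00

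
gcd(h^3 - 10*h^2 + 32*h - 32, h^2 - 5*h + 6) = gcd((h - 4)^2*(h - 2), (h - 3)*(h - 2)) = h - 2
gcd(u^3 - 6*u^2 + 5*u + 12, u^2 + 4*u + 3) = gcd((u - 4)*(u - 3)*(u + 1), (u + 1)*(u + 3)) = u + 1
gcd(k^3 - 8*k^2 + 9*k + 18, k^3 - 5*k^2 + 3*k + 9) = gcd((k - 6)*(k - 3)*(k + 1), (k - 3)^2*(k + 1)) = k^2 - 2*k - 3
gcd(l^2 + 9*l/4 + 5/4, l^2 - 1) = l + 1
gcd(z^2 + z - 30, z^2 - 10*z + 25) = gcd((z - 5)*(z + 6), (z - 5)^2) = z - 5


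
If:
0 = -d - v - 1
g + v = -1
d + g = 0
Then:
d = 0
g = 0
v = -1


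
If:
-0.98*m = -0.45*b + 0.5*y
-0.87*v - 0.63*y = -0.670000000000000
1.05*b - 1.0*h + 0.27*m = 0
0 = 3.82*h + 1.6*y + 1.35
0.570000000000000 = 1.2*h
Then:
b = 0.17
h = 0.48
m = 1.09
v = 2.20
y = -1.98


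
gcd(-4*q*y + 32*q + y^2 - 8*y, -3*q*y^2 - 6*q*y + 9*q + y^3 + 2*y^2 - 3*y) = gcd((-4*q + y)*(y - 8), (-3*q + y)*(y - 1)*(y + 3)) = 1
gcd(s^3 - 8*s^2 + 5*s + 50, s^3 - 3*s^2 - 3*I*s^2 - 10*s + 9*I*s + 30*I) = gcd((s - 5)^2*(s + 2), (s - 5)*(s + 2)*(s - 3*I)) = s^2 - 3*s - 10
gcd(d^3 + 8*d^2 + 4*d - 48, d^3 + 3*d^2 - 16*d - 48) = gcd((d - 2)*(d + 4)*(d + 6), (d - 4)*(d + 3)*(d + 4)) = d + 4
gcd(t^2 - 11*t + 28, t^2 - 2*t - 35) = t - 7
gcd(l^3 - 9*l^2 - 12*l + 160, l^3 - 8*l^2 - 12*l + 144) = l + 4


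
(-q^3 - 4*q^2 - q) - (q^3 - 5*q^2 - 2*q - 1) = -2*q^3 + q^2 + q + 1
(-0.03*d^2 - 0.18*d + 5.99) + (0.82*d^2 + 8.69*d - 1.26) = 0.79*d^2 + 8.51*d + 4.73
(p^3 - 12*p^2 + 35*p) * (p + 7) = p^4 - 5*p^3 - 49*p^2 + 245*p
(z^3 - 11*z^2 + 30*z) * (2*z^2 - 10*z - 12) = 2*z^5 - 32*z^4 + 158*z^3 - 168*z^2 - 360*z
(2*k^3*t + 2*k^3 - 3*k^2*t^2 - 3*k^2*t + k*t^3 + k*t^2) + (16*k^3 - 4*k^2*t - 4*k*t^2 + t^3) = 2*k^3*t + 18*k^3 - 3*k^2*t^2 - 7*k^2*t + k*t^3 - 3*k*t^2 + t^3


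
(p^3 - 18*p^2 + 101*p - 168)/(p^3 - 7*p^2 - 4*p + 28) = (p^2 - 11*p + 24)/(p^2 - 4)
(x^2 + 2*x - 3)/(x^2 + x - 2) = (x + 3)/(x + 2)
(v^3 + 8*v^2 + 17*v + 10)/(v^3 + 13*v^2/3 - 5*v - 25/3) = 3*(v + 2)/(3*v - 5)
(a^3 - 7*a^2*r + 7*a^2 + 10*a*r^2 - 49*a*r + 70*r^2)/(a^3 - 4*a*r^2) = (a^2 - 5*a*r + 7*a - 35*r)/(a*(a + 2*r))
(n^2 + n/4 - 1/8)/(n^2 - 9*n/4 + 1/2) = (n + 1/2)/(n - 2)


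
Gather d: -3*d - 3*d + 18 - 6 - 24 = -6*d - 12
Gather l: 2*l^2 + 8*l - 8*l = 2*l^2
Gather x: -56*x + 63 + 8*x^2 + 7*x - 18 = 8*x^2 - 49*x + 45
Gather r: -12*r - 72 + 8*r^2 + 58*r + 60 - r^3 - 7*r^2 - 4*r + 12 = -r^3 + r^2 + 42*r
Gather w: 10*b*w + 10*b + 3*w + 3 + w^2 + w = 10*b + w^2 + w*(10*b + 4) + 3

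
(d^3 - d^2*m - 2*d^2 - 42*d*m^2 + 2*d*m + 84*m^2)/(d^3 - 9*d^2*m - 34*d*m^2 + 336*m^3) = (d - 2)/(d - 8*m)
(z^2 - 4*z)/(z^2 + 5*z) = (z - 4)/(z + 5)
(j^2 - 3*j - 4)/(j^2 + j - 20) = (j + 1)/(j + 5)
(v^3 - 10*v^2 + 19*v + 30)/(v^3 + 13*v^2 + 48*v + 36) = (v^2 - 11*v + 30)/(v^2 + 12*v + 36)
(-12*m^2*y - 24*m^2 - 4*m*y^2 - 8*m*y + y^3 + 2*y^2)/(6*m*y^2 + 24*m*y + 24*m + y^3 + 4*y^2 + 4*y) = (-12*m^2 - 4*m*y + y^2)/(6*m*y + 12*m + y^2 + 2*y)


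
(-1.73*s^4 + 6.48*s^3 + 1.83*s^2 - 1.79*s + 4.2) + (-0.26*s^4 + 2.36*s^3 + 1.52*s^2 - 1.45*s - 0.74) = -1.99*s^4 + 8.84*s^3 + 3.35*s^2 - 3.24*s + 3.46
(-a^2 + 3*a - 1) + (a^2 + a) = 4*a - 1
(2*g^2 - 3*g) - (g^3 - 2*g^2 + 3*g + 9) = -g^3 + 4*g^2 - 6*g - 9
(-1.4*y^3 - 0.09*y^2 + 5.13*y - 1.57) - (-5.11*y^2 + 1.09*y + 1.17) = -1.4*y^3 + 5.02*y^2 + 4.04*y - 2.74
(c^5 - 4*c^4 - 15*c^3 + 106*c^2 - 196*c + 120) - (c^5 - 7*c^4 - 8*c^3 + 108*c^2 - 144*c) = 3*c^4 - 7*c^3 - 2*c^2 - 52*c + 120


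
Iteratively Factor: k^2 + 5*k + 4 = (k + 1)*(k + 4)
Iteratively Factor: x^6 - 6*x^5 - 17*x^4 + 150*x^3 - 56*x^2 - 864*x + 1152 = (x - 4)*(x^5 - 2*x^4 - 25*x^3 + 50*x^2 + 144*x - 288) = (x - 4)*(x + 3)*(x^4 - 5*x^3 - 10*x^2 + 80*x - 96) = (x - 4)*(x - 3)*(x + 3)*(x^3 - 2*x^2 - 16*x + 32) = (x - 4)^2*(x - 3)*(x + 3)*(x^2 + 2*x - 8) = (x - 4)^2*(x - 3)*(x - 2)*(x + 3)*(x + 4)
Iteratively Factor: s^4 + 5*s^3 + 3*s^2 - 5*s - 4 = (s + 1)*(s^3 + 4*s^2 - s - 4) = (s + 1)^2*(s^2 + 3*s - 4) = (s - 1)*(s + 1)^2*(s + 4)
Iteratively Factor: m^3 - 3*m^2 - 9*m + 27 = (m - 3)*(m^2 - 9) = (m - 3)*(m + 3)*(m - 3)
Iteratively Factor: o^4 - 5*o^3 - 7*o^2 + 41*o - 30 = (o - 2)*(o^3 - 3*o^2 - 13*o + 15) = (o - 5)*(o - 2)*(o^2 + 2*o - 3) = (o - 5)*(o - 2)*(o - 1)*(o + 3)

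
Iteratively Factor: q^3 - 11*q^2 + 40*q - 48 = (q - 4)*(q^2 - 7*q + 12) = (q - 4)*(q - 3)*(q - 4)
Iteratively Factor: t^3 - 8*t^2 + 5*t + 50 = (t + 2)*(t^2 - 10*t + 25) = (t - 5)*(t + 2)*(t - 5)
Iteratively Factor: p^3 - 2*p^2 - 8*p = (p + 2)*(p^2 - 4*p) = (p - 4)*(p + 2)*(p)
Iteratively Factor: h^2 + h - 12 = (h - 3)*(h + 4)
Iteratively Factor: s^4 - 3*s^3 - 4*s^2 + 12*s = (s + 2)*(s^3 - 5*s^2 + 6*s) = s*(s + 2)*(s^2 - 5*s + 6) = s*(s - 2)*(s + 2)*(s - 3)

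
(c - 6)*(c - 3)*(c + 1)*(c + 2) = c^4 - 6*c^3 - 7*c^2 + 36*c + 36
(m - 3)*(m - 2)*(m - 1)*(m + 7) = m^4 + m^3 - 31*m^2 + 71*m - 42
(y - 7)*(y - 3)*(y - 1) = y^3 - 11*y^2 + 31*y - 21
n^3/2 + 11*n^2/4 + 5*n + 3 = (n/2 + 1)*(n + 3/2)*(n + 2)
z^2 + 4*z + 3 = (z + 1)*(z + 3)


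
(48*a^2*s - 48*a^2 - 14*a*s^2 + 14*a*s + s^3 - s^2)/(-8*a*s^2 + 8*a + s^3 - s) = (-6*a + s)/(s + 1)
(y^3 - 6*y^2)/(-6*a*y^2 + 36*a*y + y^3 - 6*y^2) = y/(-6*a + y)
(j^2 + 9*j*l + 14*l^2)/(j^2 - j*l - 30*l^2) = (j^2 + 9*j*l + 14*l^2)/(j^2 - j*l - 30*l^2)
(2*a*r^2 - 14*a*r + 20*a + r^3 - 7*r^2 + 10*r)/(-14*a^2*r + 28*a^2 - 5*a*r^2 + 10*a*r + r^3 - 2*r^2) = (r - 5)/(-7*a + r)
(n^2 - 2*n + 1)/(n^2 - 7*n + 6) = (n - 1)/(n - 6)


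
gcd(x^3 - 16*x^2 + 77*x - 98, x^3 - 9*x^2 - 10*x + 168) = x - 7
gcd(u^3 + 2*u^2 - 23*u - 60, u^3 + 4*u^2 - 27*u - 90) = u^2 - 2*u - 15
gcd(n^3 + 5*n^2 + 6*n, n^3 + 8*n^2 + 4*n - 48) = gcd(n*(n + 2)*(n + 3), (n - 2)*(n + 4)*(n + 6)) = 1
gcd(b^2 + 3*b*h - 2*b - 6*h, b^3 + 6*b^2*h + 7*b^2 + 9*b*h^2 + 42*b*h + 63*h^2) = b + 3*h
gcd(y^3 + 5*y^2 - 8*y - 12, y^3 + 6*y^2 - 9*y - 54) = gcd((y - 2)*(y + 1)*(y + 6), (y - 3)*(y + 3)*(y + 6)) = y + 6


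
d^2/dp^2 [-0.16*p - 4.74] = 0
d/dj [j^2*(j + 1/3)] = j*(9*j + 2)/3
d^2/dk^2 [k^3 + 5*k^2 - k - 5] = 6*k + 10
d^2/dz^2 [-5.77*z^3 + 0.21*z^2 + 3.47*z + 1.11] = 0.42 - 34.62*z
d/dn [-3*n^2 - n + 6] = -6*n - 1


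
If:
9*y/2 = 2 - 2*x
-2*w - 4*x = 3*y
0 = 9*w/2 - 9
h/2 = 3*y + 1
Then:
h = 10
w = 2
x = -2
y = 4/3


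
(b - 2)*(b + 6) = b^2 + 4*b - 12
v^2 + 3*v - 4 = (v - 1)*(v + 4)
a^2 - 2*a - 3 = (a - 3)*(a + 1)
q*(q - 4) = q^2 - 4*q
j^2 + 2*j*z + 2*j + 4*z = (j + 2)*(j + 2*z)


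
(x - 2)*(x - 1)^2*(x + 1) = x^4 - 3*x^3 + x^2 + 3*x - 2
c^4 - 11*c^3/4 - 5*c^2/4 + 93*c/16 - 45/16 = (c - 5/2)*(c - 1)*(c - 3/4)*(c + 3/2)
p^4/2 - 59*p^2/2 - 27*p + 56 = (p/2 + 1)*(p - 8)*(p - 1)*(p + 7)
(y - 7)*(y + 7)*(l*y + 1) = l*y^3 - 49*l*y + y^2 - 49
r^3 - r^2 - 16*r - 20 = (r - 5)*(r + 2)^2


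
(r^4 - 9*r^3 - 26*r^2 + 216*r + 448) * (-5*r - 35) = -5*r^5 + 10*r^4 + 445*r^3 - 170*r^2 - 9800*r - 15680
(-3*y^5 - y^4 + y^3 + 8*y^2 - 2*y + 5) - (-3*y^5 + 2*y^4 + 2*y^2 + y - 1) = -3*y^4 + y^3 + 6*y^2 - 3*y + 6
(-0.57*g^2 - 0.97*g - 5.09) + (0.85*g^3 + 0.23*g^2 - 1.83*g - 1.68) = 0.85*g^3 - 0.34*g^2 - 2.8*g - 6.77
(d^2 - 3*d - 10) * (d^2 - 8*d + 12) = d^4 - 11*d^3 + 26*d^2 + 44*d - 120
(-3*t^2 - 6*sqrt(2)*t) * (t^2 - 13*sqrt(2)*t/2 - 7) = -3*t^4 + 27*sqrt(2)*t^3/2 + 99*t^2 + 42*sqrt(2)*t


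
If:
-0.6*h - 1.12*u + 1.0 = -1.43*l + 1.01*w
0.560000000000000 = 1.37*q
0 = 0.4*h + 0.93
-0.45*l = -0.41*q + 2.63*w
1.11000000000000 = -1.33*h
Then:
No Solution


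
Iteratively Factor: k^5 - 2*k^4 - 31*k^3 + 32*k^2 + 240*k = (k)*(k^4 - 2*k^3 - 31*k^2 + 32*k + 240) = k*(k + 4)*(k^3 - 6*k^2 - 7*k + 60) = k*(k - 4)*(k + 4)*(k^2 - 2*k - 15) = k*(k - 5)*(k - 4)*(k + 4)*(k + 3)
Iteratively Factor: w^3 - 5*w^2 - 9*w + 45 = (w - 5)*(w^2 - 9) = (w - 5)*(w + 3)*(w - 3)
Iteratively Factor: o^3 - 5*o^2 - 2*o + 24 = (o - 3)*(o^2 - 2*o - 8) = (o - 3)*(o + 2)*(o - 4)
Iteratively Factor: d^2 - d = (d)*(d - 1)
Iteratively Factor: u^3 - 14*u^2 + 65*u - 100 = (u - 5)*(u^2 - 9*u + 20) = (u - 5)^2*(u - 4)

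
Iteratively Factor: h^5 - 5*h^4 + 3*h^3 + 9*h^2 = (h - 3)*(h^4 - 2*h^3 - 3*h^2) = h*(h - 3)*(h^3 - 2*h^2 - 3*h) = h^2*(h - 3)*(h^2 - 2*h - 3) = h^2*(h - 3)*(h + 1)*(h - 3)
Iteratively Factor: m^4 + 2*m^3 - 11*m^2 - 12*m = (m)*(m^3 + 2*m^2 - 11*m - 12) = m*(m - 3)*(m^2 + 5*m + 4) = m*(m - 3)*(m + 1)*(m + 4)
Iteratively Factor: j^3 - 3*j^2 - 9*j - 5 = (j + 1)*(j^2 - 4*j - 5) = (j - 5)*(j + 1)*(j + 1)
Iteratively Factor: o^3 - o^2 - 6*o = (o + 2)*(o^2 - 3*o) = o*(o + 2)*(o - 3)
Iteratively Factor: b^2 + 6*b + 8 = (b + 4)*(b + 2)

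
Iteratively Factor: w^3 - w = (w + 1)*(w^2 - w) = w*(w + 1)*(w - 1)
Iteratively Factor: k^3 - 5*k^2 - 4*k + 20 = (k + 2)*(k^2 - 7*k + 10) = (k - 5)*(k + 2)*(k - 2)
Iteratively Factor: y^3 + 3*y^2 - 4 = (y + 2)*(y^2 + y - 2) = (y + 2)^2*(y - 1)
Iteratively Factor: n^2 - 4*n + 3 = (n - 1)*(n - 3)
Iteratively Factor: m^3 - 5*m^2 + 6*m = (m)*(m^2 - 5*m + 6) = m*(m - 2)*(m - 3)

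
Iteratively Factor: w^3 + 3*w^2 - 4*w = (w)*(w^2 + 3*w - 4) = w*(w - 1)*(w + 4)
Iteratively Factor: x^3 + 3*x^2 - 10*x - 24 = (x + 4)*(x^2 - x - 6) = (x - 3)*(x + 4)*(x + 2)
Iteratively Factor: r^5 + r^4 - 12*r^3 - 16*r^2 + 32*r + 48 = (r + 2)*(r^4 - r^3 - 10*r^2 + 4*r + 24) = (r + 2)^2*(r^3 - 3*r^2 - 4*r + 12) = (r - 2)*(r + 2)^2*(r^2 - r - 6) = (r - 2)*(r + 2)^3*(r - 3)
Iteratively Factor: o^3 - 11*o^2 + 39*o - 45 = (o - 5)*(o^2 - 6*o + 9) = (o - 5)*(o - 3)*(o - 3)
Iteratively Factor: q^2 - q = (q)*(q - 1)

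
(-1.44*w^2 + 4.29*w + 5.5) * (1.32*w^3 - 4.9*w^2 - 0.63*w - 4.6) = -1.9008*w^5 + 12.7188*w^4 - 12.8538*w^3 - 23.0287*w^2 - 23.199*w - 25.3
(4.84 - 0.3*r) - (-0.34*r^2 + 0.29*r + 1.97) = 0.34*r^2 - 0.59*r + 2.87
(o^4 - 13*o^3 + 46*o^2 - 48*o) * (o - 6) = o^5 - 19*o^4 + 124*o^3 - 324*o^2 + 288*o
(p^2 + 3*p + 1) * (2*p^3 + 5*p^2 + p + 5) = 2*p^5 + 11*p^4 + 18*p^3 + 13*p^2 + 16*p + 5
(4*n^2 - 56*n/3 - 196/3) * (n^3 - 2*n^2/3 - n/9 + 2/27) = 4*n^5 - 64*n^4/3 - 160*n^3/3 + 1240*n^2/27 + 476*n/81 - 392/81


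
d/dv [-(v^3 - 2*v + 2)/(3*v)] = 2*(1 - v^3)/(3*v^2)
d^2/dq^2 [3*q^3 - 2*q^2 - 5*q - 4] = 18*q - 4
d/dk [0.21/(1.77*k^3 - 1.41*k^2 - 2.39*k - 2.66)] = (-1.1151*k^2 + 0.5922*k + 0.5019)/(-1.77*k^3 + 1.41*k^2 + 2.39*k + 2.66)^2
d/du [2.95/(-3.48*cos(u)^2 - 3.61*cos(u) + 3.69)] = -(20.532*cos(u) + 10.6495)*sin(u)/(3.48*cos(u)^2 + 3.61*cos(u) - 3.69)^2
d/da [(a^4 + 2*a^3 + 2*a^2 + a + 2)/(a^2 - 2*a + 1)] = (2*a^4 - 2*a^3 - 6*a^2 - 5*a - 5)/(a^3 - 3*a^2 + 3*a - 1)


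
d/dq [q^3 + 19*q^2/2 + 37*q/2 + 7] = 3*q^2 + 19*q + 37/2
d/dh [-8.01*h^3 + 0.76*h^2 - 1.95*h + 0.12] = -24.03*h^2 + 1.52*h - 1.95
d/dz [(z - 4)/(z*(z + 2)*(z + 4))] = 2*(-z^3 + 3*z^2 + 24*z + 16)/(z^2*(z^4 + 12*z^3 + 52*z^2 + 96*z + 64))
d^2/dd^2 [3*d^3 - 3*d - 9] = 18*d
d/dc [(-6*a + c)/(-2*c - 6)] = 3*(-2*a - 1)/(2*(c^2 + 6*c + 9))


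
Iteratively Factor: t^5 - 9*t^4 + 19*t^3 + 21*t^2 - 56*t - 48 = (t - 4)*(t^4 - 5*t^3 - t^2 + 17*t + 12) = (t - 4)*(t + 1)*(t^3 - 6*t^2 + 5*t + 12) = (t - 4)*(t - 3)*(t + 1)*(t^2 - 3*t - 4) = (t - 4)*(t - 3)*(t + 1)^2*(t - 4)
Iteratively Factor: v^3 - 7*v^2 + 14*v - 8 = (v - 2)*(v^2 - 5*v + 4) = (v - 4)*(v - 2)*(v - 1)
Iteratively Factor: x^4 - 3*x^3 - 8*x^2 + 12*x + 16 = (x + 1)*(x^3 - 4*x^2 - 4*x + 16) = (x - 4)*(x + 1)*(x^2 - 4) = (x - 4)*(x + 1)*(x + 2)*(x - 2)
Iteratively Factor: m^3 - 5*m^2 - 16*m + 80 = (m - 4)*(m^2 - m - 20) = (m - 5)*(m - 4)*(m + 4)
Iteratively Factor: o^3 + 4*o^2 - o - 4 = (o - 1)*(o^2 + 5*o + 4) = (o - 1)*(o + 1)*(o + 4)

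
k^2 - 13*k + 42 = (k - 7)*(k - 6)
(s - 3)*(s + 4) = s^2 + s - 12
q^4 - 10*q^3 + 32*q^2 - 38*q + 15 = (q - 5)*(q - 3)*(q - 1)^2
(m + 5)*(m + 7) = m^2 + 12*m + 35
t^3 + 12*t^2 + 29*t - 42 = (t - 1)*(t + 6)*(t + 7)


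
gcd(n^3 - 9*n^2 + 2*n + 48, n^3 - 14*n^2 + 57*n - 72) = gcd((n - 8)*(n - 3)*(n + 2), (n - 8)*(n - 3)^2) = n^2 - 11*n + 24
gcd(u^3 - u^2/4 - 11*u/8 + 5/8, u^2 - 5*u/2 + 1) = u - 1/2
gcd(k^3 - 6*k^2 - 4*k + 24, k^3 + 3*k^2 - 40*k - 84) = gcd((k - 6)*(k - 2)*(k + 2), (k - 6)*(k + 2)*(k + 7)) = k^2 - 4*k - 12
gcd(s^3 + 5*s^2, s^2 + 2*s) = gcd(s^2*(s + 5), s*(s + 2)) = s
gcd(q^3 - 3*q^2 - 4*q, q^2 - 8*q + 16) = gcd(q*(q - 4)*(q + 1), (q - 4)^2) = q - 4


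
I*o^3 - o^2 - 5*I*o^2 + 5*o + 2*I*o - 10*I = (o - 5)*(o + 2*I)*(I*o + 1)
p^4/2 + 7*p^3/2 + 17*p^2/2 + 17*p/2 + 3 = (p/2 + 1/2)*(p + 1)*(p + 2)*(p + 3)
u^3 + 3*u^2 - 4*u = u*(u - 1)*(u + 4)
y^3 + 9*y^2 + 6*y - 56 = (y - 2)*(y + 4)*(y + 7)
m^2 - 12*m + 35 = (m - 7)*(m - 5)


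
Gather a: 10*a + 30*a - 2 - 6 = 40*a - 8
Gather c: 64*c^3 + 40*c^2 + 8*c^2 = 64*c^3 + 48*c^2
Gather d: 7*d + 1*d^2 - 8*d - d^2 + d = 0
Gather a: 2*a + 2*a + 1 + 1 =4*a + 2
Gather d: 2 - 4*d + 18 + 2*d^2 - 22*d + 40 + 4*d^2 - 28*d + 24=6*d^2 - 54*d + 84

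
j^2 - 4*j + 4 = (j - 2)^2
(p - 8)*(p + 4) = p^2 - 4*p - 32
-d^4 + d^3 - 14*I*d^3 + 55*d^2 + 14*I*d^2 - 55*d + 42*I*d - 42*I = (d + 6*I)*(d + 7*I)*(-I*d + 1)*(-I*d + I)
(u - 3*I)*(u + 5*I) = u^2 + 2*I*u + 15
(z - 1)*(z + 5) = z^2 + 4*z - 5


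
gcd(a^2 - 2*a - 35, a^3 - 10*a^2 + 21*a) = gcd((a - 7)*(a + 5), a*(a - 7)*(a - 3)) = a - 7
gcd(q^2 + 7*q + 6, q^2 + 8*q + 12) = q + 6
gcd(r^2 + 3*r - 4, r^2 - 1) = r - 1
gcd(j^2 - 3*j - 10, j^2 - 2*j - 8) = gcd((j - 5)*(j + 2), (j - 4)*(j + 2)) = j + 2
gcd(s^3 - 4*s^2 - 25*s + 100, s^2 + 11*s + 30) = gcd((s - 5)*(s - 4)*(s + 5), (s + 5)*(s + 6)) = s + 5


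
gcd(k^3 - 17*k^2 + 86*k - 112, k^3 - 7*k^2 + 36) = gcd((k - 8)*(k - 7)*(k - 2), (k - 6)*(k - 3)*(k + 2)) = 1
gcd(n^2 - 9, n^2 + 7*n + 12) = n + 3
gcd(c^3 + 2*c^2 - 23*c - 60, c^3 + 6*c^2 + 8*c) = c + 4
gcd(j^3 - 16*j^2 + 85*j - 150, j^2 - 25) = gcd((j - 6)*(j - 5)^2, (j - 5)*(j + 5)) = j - 5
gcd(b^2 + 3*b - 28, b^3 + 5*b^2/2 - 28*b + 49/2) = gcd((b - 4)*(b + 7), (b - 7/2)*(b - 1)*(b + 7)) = b + 7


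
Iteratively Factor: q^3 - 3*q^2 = (q)*(q^2 - 3*q) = q*(q - 3)*(q)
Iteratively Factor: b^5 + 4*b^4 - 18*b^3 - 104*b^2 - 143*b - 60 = (b + 1)*(b^4 + 3*b^3 - 21*b^2 - 83*b - 60) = (b + 1)^2*(b^3 + 2*b^2 - 23*b - 60) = (b + 1)^2*(b + 4)*(b^2 - 2*b - 15) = (b + 1)^2*(b + 3)*(b + 4)*(b - 5)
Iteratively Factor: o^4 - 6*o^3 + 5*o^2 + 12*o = (o - 4)*(o^3 - 2*o^2 - 3*o) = (o - 4)*(o - 3)*(o^2 + o) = o*(o - 4)*(o - 3)*(o + 1)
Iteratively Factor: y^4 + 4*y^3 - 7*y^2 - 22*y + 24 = (y + 4)*(y^3 - 7*y + 6) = (y - 2)*(y + 4)*(y^2 + 2*y - 3) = (y - 2)*(y + 3)*(y + 4)*(y - 1)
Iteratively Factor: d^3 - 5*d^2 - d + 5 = (d - 5)*(d^2 - 1) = (d - 5)*(d + 1)*(d - 1)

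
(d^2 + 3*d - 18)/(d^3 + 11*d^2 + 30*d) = (d - 3)/(d*(d + 5))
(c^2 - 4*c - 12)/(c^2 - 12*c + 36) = (c + 2)/(c - 6)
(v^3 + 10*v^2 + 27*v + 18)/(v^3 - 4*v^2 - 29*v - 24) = (v + 6)/(v - 8)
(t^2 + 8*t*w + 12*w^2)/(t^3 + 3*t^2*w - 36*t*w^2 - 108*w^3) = (t + 2*w)/(t^2 - 3*t*w - 18*w^2)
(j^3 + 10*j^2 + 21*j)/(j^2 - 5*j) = (j^2 + 10*j + 21)/(j - 5)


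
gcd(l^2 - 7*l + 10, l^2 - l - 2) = l - 2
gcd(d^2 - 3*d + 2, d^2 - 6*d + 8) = d - 2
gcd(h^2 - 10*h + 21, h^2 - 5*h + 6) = h - 3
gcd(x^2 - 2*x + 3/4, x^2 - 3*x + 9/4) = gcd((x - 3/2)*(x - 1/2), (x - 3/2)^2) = x - 3/2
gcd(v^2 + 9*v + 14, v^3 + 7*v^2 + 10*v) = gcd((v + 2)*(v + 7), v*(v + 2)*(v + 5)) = v + 2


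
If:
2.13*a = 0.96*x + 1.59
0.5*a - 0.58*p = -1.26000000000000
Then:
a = 0.450704225352113*x + 0.746478873239437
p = 0.388538125303545*x + 2.81593006313745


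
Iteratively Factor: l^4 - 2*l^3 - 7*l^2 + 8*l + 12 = (l + 2)*(l^3 - 4*l^2 + l + 6) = (l - 2)*(l + 2)*(l^2 - 2*l - 3) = (l - 3)*(l - 2)*(l + 2)*(l + 1)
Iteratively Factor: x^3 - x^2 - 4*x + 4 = (x - 2)*(x^2 + x - 2) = (x - 2)*(x + 2)*(x - 1)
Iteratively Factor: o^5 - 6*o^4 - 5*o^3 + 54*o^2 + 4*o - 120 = (o + 2)*(o^4 - 8*o^3 + 11*o^2 + 32*o - 60) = (o - 2)*(o + 2)*(o^3 - 6*o^2 - o + 30) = (o - 3)*(o - 2)*(o + 2)*(o^2 - 3*o - 10) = (o - 5)*(o - 3)*(o - 2)*(o + 2)*(o + 2)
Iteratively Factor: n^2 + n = (n + 1)*(n)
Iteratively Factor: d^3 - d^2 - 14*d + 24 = (d - 3)*(d^2 + 2*d - 8) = (d - 3)*(d + 4)*(d - 2)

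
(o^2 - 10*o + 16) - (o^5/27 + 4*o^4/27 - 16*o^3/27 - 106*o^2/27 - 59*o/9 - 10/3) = -o^5/27 - 4*o^4/27 + 16*o^3/27 + 133*o^2/27 - 31*o/9 + 58/3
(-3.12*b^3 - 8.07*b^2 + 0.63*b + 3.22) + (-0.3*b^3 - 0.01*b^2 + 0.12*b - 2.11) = -3.42*b^3 - 8.08*b^2 + 0.75*b + 1.11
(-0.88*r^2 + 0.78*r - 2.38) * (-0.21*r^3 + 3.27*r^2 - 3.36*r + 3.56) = 0.1848*r^5 - 3.0414*r^4 + 6.0072*r^3 - 13.5362*r^2 + 10.7736*r - 8.4728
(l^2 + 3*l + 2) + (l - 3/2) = l^2 + 4*l + 1/2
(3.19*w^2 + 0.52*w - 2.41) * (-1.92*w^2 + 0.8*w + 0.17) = -6.1248*w^4 + 1.5536*w^3 + 5.5855*w^2 - 1.8396*w - 0.4097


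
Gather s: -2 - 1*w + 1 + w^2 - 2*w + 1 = w^2 - 3*w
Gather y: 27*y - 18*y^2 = -18*y^2 + 27*y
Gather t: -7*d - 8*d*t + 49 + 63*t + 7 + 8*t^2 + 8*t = -7*d + 8*t^2 + t*(71 - 8*d) + 56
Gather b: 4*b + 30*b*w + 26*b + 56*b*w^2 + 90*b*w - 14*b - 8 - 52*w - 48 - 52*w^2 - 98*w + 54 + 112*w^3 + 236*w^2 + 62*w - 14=b*(56*w^2 + 120*w + 16) + 112*w^3 + 184*w^2 - 88*w - 16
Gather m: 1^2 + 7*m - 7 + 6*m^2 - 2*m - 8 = 6*m^2 + 5*m - 14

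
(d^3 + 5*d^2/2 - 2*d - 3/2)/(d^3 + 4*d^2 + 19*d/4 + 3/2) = 2*(d^2 + 2*d - 3)/(2*d^2 + 7*d + 6)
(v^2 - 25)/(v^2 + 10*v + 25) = (v - 5)/(v + 5)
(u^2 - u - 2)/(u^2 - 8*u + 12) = (u + 1)/(u - 6)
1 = 1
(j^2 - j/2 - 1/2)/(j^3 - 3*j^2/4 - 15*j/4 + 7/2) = 2*(2*j + 1)/(4*j^2 + j - 14)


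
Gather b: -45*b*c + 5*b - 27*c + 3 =b*(5 - 45*c) - 27*c + 3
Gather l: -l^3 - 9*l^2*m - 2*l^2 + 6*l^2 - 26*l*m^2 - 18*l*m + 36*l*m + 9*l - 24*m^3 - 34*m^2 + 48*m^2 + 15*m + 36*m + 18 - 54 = -l^3 + l^2*(4 - 9*m) + l*(-26*m^2 + 18*m + 9) - 24*m^3 + 14*m^2 + 51*m - 36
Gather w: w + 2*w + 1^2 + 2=3*w + 3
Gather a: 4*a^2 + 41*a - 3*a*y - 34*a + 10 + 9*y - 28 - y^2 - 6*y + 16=4*a^2 + a*(7 - 3*y) - y^2 + 3*y - 2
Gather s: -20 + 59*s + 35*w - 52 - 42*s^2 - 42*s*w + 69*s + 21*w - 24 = -42*s^2 + s*(128 - 42*w) + 56*w - 96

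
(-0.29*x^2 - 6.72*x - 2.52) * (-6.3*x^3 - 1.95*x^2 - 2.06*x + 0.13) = 1.827*x^5 + 42.9015*x^4 + 29.5774*x^3 + 18.7195*x^2 + 4.3176*x - 0.3276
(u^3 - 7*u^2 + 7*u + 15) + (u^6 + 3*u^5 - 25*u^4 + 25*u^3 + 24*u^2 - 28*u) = u^6 + 3*u^5 - 25*u^4 + 26*u^3 + 17*u^2 - 21*u + 15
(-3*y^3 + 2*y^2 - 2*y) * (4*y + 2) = -12*y^4 + 2*y^3 - 4*y^2 - 4*y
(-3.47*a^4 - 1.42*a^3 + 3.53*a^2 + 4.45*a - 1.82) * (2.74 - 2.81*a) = 9.7507*a^5 - 5.5176*a^4 - 13.8101*a^3 - 2.8323*a^2 + 17.3072*a - 4.9868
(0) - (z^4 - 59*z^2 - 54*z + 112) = -z^4 + 59*z^2 + 54*z - 112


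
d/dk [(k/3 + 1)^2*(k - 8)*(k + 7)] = 4*k^3/9 + 5*k^2/3 - 106*k/9 - 115/3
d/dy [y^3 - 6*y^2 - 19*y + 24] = 3*y^2 - 12*y - 19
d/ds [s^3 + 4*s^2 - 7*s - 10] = 3*s^2 + 8*s - 7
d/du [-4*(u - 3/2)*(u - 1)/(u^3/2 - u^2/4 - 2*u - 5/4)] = 8*(4*u^3 - 24*u^2 + 63*u - 49)/(4*u^5 - 8*u^4 - 23*u^3 + 19*u^2 + 55*u + 25)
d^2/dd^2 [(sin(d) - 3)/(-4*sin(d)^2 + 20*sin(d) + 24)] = (sin(d)^4 - 8*sin(d)^3 + 87*sin(d)^2 - 246*sin(d) + 246)/(4*(sin(d) - 6)^3*(sin(d) + 1)^2)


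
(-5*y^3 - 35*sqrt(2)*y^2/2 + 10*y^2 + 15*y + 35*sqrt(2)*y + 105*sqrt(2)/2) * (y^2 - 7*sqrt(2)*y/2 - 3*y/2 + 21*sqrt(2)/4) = -5*y^5 + 35*y^4/2 + 245*y^3/2 - 1805*y^2/4 + 2205/4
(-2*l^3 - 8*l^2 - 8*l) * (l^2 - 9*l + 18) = -2*l^5 + 10*l^4 + 28*l^3 - 72*l^2 - 144*l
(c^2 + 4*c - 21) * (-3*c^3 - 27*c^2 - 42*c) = -3*c^5 - 39*c^4 - 87*c^3 + 399*c^2 + 882*c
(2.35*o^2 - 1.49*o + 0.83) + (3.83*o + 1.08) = 2.35*o^2 + 2.34*o + 1.91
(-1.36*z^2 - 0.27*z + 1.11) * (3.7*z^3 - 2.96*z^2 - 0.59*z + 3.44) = -5.032*z^5 + 3.0266*z^4 + 5.7086*z^3 - 7.8047*z^2 - 1.5837*z + 3.8184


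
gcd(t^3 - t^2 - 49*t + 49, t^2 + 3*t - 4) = t - 1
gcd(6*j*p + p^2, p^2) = p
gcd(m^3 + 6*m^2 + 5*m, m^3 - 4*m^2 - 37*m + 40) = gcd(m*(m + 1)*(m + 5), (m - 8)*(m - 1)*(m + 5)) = m + 5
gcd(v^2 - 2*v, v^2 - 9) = 1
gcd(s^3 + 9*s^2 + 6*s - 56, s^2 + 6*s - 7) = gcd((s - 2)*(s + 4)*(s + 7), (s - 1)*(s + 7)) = s + 7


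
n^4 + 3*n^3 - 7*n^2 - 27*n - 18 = (n - 3)*(n + 1)*(n + 2)*(n + 3)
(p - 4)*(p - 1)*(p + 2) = p^3 - 3*p^2 - 6*p + 8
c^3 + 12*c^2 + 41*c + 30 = (c + 1)*(c + 5)*(c + 6)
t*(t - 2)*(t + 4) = t^3 + 2*t^2 - 8*t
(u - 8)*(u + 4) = u^2 - 4*u - 32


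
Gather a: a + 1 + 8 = a + 9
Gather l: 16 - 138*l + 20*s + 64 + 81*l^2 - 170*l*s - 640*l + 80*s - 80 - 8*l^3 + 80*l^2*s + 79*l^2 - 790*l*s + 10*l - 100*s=-8*l^3 + l^2*(80*s + 160) + l*(-960*s - 768)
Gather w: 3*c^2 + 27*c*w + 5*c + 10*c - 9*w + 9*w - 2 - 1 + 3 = 3*c^2 + 27*c*w + 15*c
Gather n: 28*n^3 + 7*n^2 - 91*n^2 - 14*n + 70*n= 28*n^3 - 84*n^2 + 56*n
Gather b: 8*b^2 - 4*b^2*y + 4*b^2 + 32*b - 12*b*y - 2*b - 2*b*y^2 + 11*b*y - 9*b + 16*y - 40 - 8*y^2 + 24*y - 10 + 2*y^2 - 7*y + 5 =b^2*(12 - 4*y) + b*(-2*y^2 - y + 21) - 6*y^2 + 33*y - 45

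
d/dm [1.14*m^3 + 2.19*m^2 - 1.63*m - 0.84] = 3.42*m^2 + 4.38*m - 1.63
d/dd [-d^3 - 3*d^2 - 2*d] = -3*d^2 - 6*d - 2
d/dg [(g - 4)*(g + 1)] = 2*g - 3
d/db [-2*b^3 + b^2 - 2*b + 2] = -6*b^2 + 2*b - 2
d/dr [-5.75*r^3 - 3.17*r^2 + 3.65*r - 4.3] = -17.25*r^2 - 6.34*r + 3.65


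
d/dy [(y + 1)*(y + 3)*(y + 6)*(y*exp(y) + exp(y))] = (y^4 + 15*y^3 + 70*y^2 + 119*y + 63)*exp(y)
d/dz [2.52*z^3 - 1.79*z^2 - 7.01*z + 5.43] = 7.56*z^2 - 3.58*z - 7.01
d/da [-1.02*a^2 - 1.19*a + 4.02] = -2.04*a - 1.19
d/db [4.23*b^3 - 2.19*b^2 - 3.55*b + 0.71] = 12.69*b^2 - 4.38*b - 3.55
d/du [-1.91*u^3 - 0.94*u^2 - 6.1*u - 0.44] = -5.73*u^2 - 1.88*u - 6.1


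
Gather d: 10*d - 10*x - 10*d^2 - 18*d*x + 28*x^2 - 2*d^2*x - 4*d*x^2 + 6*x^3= d^2*(-2*x - 10) + d*(-4*x^2 - 18*x + 10) + 6*x^3 + 28*x^2 - 10*x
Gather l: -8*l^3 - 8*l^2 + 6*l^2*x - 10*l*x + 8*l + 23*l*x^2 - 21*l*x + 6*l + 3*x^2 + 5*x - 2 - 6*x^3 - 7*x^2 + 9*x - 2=-8*l^3 + l^2*(6*x - 8) + l*(23*x^2 - 31*x + 14) - 6*x^3 - 4*x^2 + 14*x - 4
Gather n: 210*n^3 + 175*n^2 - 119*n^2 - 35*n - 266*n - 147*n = 210*n^3 + 56*n^2 - 448*n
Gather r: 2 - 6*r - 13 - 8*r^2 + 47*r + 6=-8*r^2 + 41*r - 5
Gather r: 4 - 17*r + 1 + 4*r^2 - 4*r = 4*r^2 - 21*r + 5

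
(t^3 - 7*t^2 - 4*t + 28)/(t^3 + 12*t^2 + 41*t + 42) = (t^2 - 9*t + 14)/(t^2 + 10*t + 21)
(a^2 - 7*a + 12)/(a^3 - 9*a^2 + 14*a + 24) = (a - 3)/(a^2 - 5*a - 6)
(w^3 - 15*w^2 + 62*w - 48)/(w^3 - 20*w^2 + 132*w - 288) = (w - 1)/(w - 6)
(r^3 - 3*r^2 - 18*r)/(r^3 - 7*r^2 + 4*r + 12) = r*(r + 3)/(r^2 - r - 2)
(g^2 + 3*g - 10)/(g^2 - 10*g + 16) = (g + 5)/(g - 8)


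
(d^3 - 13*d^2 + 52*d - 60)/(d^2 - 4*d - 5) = (d^2 - 8*d + 12)/(d + 1)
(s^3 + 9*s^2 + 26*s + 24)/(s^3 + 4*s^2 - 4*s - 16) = (s + 3)/(s - 2)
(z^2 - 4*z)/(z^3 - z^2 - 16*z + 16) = z/(z^2 + 3*z - 4)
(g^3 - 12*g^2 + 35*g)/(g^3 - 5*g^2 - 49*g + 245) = g/(g + 7)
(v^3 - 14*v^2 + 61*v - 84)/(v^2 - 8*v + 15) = (v^2 - 11*v + 28)/(v - 5)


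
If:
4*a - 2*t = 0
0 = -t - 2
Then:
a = -1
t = -2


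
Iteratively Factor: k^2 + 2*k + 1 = (k + 1)*(k + 1)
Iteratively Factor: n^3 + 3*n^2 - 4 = (n + 2)*(n^2 + n - 2) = (n + 2)^2*(n - 1)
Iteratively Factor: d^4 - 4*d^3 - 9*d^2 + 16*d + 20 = (d - 5)*(d^3 + d^2 - 4*d - 4) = (d - 5)*(d - 2)*(d^2 + 3*d + 2) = (d - 5)*(d - 2)*(d + 2)*(d + 1)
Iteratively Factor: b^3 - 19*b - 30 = (b + 3)*(b^2 - 3*b - 10) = (b + 2)*(b + 3)*(b - 5)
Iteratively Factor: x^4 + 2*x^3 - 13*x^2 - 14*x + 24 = (x + 4)*(x^3 - 2*x^2 - 5*x + 6) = (x - 1)*(x + 4)*(x^2 - x - 6) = (x - 1)*(x + 2)*(x + 4)*(x - 3)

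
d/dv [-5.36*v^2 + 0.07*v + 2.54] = 0.07 - 10.72*v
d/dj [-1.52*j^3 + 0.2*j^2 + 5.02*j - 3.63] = -4.56*j^2 + 0.4*j + 5.02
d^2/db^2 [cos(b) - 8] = -cos(b)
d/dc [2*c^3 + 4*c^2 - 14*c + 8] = 6*c^2 + 8*c - 14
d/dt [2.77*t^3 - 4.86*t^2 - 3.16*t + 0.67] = 8.31*t^2 - 9.72*t - 3.16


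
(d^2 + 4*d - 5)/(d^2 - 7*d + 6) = (d + 5)/(d - 6)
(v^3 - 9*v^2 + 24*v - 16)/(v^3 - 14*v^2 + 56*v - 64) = (v^2 - 5*v + 4)/(v^2 - 10*v + 16)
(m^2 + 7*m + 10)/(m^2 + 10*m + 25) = (m + 2)/(m + 5)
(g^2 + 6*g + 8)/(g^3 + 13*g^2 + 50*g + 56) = 1/(g + 7)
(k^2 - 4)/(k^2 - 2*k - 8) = (k - 2)/(k - 4)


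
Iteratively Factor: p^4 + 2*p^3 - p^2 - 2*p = (p)*(p^3 + 2*p^2 - p - 2) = p*(p - 1)*(p^2 + 3*p + 2) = p*(p - 1)*(p + 1)*(p + 2)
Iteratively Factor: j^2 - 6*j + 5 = (j - 5)*(j - 1)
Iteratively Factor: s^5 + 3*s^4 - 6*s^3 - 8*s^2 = (s + 1)*(s^4 + 2*s^3 - 8*s^2) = s*(s + 1)*(s^3 + 2*s^2 - 8*s) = s^2*(s + 1)*(s^2 + 2*s - 8) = s^2*(s - 2)*(s + 1)*(s + 4)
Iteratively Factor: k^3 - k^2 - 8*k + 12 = (k - 2)*(k^2 + k - 6) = (k - 2)^2*(k + 3)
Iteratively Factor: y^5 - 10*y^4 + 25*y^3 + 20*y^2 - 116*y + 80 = (y - 5)*(y^4 - 5*y^3 + 20*y - 16) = (y - 5)*(y - 1)*(y^3 - 4*y^2 - 4*y + 16) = (y - 5)*(y - 2)*(y - 1)*(y^2 - 2*y - 8) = (y - 5)*(y - 2)*(y - 1)*(y + 2)*(y - 4)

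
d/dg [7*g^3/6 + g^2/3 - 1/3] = g*(21*g + 4)/6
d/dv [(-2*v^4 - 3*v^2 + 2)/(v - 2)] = (-6*v^4 + 16*v^3 - 3*v^2 + 12*v - 2)/(v^2 - 4*v + 4)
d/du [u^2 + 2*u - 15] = 2*u + 2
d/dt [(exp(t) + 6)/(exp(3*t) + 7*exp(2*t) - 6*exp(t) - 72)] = (-2*exp(t) - 1)*exp(t)/(exp(4*t) + 2*exp(3*t) - 23*exp(2*t) - 24*exp(t) + 144)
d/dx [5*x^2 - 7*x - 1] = 10*x - 7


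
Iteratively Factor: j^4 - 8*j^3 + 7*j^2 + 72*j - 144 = (j + 3)*(j^3 - 11*j^2 + 40*j - 48) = (j - 4)*(j + 3)*(j^2 - 7*j + 12) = (j - 4)^2*(j + 3)*(j - 3)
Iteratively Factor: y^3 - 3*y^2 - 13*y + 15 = (y - 1)*(y^2 - 2*y - 15) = (y - 5)*(y - 1)*(y + 3)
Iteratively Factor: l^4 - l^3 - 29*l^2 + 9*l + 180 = (l - 5)*(l^3 + 4*l^2 - 9*l - 36) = (l - 5)*(l + 4)*(l^2 - 9) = (l - 5)*(l + 3)*(l + 4)*(l - 3)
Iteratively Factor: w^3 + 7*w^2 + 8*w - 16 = (w - 1)*(w^2 + 8*w + 16) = (w - 1)*(w + 4)*(w + 4)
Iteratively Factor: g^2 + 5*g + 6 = (g + 3)*(g + 2)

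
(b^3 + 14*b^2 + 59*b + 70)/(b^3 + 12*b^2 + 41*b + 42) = (b + 5)/(b + 3)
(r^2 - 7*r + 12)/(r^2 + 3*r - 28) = (r - 3)/(r + 7)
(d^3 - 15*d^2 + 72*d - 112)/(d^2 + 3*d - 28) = (d^2 - 11*d + 28)/(d + 7)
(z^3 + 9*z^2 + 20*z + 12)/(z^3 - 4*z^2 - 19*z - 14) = (z + 6)/(z - 7)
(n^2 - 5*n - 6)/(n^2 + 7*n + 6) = (n - 6)/(n + 6)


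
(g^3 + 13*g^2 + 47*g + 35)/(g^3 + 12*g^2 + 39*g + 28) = (g + 5)/(g + 4)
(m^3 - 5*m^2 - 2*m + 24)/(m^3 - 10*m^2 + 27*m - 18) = (m^2 - 2*m - 8)/(m^2 - 7*m + 6)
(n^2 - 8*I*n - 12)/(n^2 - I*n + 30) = (n - 2*I)/(n + 5*I)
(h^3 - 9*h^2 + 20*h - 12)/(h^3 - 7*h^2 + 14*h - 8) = (h - 6)/(h - 4)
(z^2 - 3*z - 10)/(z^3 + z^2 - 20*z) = (z^2 - 3*z - 10)/(z*(z^2 + z - 20))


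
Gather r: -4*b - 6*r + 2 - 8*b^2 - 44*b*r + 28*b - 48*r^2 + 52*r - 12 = -8*b^2 + 24*b - 48*r^2 + r*(46 - 44*b) - 10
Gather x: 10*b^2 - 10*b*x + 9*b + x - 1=10*b^2 + 9*b + x*(1 - 10*b) - 1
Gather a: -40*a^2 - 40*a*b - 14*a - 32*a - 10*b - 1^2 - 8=-40*a^2 + a*(-40*b - 46) - 10*b - 9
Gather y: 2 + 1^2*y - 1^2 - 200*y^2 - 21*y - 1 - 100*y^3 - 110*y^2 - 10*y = -100*y^3 - 310*y^2 - 30*y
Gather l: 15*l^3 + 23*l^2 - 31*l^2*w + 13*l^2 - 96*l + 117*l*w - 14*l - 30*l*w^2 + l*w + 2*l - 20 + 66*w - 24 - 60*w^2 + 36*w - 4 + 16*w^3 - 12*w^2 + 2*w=15*l^3 + l^2*(36 - 31*w) + l*(-30*w^2 + 118*w - 108) + 16*w^3 - 72*w^2 + 104*w - 48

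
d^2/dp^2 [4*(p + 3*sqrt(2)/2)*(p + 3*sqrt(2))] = 8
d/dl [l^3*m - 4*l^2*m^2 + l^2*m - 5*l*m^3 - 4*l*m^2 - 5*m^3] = m*(3*l^2 - 8*l*m + 2*l - 5*m^2 - 4*m)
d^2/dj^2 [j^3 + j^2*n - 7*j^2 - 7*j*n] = 6*j + 2*n - 14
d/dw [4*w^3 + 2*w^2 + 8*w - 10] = 12*w^2 + 4*w + 8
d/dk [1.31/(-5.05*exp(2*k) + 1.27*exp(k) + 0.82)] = (13.231*exp(k) - 1.6637)*exp(k)/(-5.05*exp(2*k) + 1.27*exp(k) + 0.82)^2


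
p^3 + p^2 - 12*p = p*(p - 3)*(p + 4)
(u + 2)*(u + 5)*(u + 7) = u^3 + 14*u^2 + 59*u + 70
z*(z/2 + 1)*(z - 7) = z^3/2 - 5*z^2/2 - 7*z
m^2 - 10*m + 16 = (m - 8)*(m - 2)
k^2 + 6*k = k*(k + 6)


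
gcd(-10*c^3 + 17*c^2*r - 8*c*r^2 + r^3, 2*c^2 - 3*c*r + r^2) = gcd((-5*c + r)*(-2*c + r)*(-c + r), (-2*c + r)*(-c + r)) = 2*c^2 - 3*c*r + r^2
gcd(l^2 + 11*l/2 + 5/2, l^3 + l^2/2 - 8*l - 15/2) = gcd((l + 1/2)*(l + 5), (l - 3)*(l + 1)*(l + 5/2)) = 1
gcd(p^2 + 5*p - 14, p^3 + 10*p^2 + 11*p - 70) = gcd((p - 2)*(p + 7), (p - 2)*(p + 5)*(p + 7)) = p^2 + 5*p - 14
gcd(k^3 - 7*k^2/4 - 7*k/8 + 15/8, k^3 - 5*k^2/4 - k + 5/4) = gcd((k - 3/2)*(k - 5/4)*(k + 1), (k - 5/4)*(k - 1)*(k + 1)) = k^2 - k/4 - 5/4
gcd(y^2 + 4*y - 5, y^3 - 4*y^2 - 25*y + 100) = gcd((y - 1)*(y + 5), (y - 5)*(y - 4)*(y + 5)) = y + 5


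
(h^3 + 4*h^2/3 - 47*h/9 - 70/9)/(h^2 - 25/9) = (3*h^2 - h - 14)/(3*h - 5)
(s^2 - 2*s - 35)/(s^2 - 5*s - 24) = (-s^2 + 2*s + 35)/(-s^2 + 5*s + 24)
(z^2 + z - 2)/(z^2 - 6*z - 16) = (z - 1)/(z - 8)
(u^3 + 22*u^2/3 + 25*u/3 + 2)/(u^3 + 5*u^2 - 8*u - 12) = (u + 1/3)/(u - 2)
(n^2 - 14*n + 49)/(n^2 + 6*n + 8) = (n^2 - 14*n + 49)/(n^2 + 6*n + 8)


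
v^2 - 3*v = v*(v - 3)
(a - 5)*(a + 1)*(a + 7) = a^3 + 3*a^2 - 33*a - 35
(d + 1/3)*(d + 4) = d^2 + 13*d/3 + 4/3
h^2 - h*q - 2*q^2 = (h - 2*q)*(h + q)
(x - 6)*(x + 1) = x^2 - 5*x - 6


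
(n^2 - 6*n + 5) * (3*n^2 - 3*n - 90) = 3*n^4 - 21*n^3 - 57*n^2 + 525*n - 450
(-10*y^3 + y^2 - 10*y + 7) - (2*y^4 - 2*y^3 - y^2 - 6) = -2*y^4 - 8*y^3 + 2*y^2 - 10*y + 13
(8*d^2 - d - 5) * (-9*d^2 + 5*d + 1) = -72*d^4 + 49*d^3 + 48*d^2 - 26*d - 5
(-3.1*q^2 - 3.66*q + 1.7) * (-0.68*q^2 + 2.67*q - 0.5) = 2.108*q^4 - 5.7882*q^3 - 9.3782*q^2 + 6.369*q - 0.85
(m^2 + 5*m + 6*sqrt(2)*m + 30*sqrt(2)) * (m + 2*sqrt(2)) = m^3 + 5*m^2 + 8*sqrt(2)*m^2 + 24*m + 40*sqrt(2)*m + 120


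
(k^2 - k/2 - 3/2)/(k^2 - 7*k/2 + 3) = (k + 1)/(k - 2)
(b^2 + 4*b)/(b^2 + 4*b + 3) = b*(b + 4)/(b^2 + 4*b + 3)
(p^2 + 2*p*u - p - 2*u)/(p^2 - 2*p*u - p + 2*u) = (p + 2*u)/(p - 2*u)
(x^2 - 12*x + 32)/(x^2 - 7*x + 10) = (x^2 - 12*x + 32)/(x^2 - 7*x + 10)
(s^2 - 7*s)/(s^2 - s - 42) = s/(s + 6)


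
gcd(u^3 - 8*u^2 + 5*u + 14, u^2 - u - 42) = u - 7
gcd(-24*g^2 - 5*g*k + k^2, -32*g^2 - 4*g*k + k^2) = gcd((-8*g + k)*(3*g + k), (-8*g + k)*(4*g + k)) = 8*g - k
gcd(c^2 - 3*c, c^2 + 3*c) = c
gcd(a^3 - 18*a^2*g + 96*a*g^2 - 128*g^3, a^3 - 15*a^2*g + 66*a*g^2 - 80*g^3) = a^2 - 10*a*g + 16*g^2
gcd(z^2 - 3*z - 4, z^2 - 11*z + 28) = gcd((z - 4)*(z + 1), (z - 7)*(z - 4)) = z - 4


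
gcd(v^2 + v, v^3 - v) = v^2 + v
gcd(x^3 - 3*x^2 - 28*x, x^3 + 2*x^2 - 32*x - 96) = x + 4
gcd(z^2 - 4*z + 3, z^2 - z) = z - 1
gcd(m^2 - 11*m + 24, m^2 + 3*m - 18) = m - 3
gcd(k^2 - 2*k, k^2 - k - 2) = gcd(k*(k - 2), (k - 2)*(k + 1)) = k - 2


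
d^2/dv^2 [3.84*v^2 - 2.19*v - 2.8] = 7.68000000000000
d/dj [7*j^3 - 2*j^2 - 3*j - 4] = 21*j^2 - 4*j - 3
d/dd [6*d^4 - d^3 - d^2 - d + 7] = 24*d^3 - 3*d^2 - 2*d - 1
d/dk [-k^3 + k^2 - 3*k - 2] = -3*k^2 + 2*k - 3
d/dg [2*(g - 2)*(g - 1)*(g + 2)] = 6*g^2 - 4*g - 8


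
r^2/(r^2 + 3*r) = r/(r + 3)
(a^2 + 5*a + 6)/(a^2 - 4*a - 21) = (a + 2)/(a - 7)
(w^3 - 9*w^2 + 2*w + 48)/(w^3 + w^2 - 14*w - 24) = (w^2 - 11*w + 24)/(w^2 - w - 12)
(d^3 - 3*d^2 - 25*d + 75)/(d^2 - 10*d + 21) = (d^2 - 25)/(d - 7)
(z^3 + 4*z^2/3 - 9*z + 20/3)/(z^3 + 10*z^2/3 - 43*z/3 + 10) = (z + 4)/(z + 6)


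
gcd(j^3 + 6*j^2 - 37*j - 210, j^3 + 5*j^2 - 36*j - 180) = j^2 - j - 30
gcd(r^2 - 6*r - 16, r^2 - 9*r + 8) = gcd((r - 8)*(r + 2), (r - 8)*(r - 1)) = r - 8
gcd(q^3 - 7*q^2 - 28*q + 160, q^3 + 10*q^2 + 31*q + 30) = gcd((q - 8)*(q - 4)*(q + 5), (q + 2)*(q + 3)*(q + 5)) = q + 5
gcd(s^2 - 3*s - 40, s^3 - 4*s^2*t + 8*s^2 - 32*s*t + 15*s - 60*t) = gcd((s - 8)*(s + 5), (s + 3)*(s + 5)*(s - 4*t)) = s + 5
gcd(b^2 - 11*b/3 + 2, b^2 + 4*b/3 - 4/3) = b - 2/3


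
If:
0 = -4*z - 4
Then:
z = -1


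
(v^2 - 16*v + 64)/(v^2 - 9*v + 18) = (v^2 - 16*v + 64)/(v^2 - 9*v + 18)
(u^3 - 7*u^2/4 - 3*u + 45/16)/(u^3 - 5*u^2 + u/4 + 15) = (u - 3/4)/(u - 4)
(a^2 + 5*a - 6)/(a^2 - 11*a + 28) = (a^2 + 5*a - 6)/(a^2 - 11*a + 28)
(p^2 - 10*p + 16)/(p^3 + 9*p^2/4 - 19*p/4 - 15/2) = 4*(p - 8)/(4*p^2 + 17*p + 15)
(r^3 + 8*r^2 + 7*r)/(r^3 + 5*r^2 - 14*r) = (r + 1)/(r - 2)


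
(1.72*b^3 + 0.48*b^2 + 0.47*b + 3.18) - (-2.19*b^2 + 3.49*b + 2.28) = 1.72*b^3 + 2.67*b^2 - 3.02*b + 0.9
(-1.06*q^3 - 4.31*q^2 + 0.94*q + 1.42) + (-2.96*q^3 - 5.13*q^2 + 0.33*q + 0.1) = -4.02*q^3 - 9.44*q^2 + 1.27*q + 1.52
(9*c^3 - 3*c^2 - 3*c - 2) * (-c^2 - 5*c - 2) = -9*c^5 - 42*c^4 + 23*c^2 + 16*c + 4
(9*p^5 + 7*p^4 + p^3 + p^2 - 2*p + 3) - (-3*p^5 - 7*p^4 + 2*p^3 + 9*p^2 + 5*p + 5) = 12*p^5 + 14*p^4 - p^3 - 8*p^2 - 7*p - 2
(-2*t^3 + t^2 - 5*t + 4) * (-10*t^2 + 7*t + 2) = 20*t^5 - 24*t^4 + 53*t^3 - 73*t^2 + 18*t + 8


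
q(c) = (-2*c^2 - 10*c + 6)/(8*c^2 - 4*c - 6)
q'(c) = (4 - 16*c)*(-2*c^2 - 10*c + 6)/(8*c^2 - 4*c - 6)^2 + (-4*c - 10)/(8*c^2 - 4*c - 6) = (22*c^2 - 18*c + 21)/(16*c^4 - 16*c^3 - 20*c^2 + 12*c + 9)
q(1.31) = -4.23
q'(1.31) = 22.71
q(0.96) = 2.21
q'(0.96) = 15.77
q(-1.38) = 1.08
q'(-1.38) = 1.61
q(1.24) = -7.07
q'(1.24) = 72.33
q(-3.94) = 0.11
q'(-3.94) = 0.10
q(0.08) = -0.83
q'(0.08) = 2.01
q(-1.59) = 0.82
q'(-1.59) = 0.99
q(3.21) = -0.73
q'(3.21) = 0.19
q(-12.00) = -0.14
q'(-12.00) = 0.01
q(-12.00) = -0.14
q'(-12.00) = 0.01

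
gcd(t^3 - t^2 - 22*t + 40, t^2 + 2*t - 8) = t - 2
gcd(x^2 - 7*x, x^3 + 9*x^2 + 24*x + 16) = 1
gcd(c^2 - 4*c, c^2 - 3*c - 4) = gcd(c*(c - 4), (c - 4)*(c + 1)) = c - 4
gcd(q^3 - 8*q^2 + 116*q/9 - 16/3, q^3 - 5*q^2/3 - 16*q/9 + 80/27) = q - 4/3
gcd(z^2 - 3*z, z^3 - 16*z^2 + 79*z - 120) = z - 3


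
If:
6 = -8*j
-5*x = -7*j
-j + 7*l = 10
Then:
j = -3/4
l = 37/28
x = -21/20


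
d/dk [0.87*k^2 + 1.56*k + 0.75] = 1.74*k + 1.56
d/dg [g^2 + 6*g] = 2*g + 6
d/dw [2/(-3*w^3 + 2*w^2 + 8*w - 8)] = 2*(9*w^2 - 4*w - 8)/(3*w^3 - 2*w^2 - 8*w + 8)^2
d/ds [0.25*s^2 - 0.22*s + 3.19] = 0.5*s - 0.22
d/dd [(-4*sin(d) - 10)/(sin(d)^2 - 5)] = 4*(sin(d)^2 + 5*sin(d) + 5)*cos(d)/(sin(d)^2 - 5)^2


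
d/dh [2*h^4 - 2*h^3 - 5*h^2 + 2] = 2*h*(4*h^2 - 3*h - 5)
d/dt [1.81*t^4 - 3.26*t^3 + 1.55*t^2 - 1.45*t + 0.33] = 7.24*t^3 - 9.78*t^2 + 3.1*t - 1.45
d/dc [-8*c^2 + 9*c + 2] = 9 - 16*c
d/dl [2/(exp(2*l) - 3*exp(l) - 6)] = (6 - 4*exp(l))*exp(l)/(-exp(2*l) + 3*exp(l) + 6)^2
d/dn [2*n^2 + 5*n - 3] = 4*n + 5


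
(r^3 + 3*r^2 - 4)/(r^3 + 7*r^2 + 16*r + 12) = (r - 1)/(r + 3)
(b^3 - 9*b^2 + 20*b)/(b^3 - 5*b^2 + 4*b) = (b - 5)/(b - 1)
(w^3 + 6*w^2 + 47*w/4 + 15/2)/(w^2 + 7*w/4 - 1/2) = (4*w^2 + 16*w + 15)/(4*w - 1)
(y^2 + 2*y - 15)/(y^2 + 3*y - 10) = (y - 3)/(y - 2)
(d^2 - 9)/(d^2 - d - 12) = (d - 3)/(d - 4)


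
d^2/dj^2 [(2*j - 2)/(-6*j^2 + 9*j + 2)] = 12*(3*(j - 1)*(4*j - 3)^2 + (6*j - 5)*(-6*j^2 + 9*j + 2))/(-6*j^2 + 9*j + 2)^3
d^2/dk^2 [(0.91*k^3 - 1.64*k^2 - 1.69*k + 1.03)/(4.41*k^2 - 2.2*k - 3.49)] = (-60.7369*k^3 + 10.664682*k^2 - 149.51874*k + 27.676566)/(85.766121*k^6 - 128.35746*k^5 - 139.588407*k^4 + 192.51188*k^3 + 110.467923*k^2 - 80.38866*k - 42.508549)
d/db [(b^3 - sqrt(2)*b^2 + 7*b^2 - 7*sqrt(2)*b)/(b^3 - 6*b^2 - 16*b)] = (-13*b^2 + sqrt(2)*b^2 - 32*b + 14*sqrt(2)*b - 112 - 26*sqrt(2))/(b^4 - 12*b^3 + 4*b^2 + 192*b + 256)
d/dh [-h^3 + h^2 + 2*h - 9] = -3*h^2 + 2*h + 2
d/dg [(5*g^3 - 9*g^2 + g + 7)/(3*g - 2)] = (30*g^3 - 57*g^2 + 36*g - 23)/(9*g^2 - 12*g + 4)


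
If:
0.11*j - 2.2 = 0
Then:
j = 20.00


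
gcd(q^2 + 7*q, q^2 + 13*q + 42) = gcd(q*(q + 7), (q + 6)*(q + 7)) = q + 7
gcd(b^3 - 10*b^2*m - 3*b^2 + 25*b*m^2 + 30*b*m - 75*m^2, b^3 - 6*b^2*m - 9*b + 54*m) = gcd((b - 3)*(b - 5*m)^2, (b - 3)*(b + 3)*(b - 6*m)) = b - 3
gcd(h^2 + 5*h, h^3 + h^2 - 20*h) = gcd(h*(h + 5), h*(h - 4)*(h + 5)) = h^2 + 5*h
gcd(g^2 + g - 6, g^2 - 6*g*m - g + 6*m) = 1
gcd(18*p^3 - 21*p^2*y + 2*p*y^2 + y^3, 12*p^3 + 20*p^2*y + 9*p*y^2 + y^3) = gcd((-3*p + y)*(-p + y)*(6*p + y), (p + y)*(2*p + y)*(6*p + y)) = 6*p + y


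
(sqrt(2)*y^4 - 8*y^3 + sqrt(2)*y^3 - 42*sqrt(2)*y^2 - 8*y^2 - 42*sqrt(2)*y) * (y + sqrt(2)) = sqrt(2)*y^5 - 6*y^4 + sqrt(2)*y^4 - 50*sqrt(2)*y^3 - 6*y^3 - 84*y^2 - 50*sqrt(2)*y^2 - 84*y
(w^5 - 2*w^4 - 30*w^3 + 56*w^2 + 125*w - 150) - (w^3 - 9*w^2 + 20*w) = w^5 - 2*w^4 - 31*w^3 + 65*w^2 + 105*w - 150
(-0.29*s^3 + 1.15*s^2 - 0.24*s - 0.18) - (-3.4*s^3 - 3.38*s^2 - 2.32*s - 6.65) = 3.11*s^3 + 4.53*s^2 + 2.08*s + 6.47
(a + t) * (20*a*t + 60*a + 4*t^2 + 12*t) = 20*a^2*t + 60*a^2 + 24*a*t^2 + 72*a*t + 4*t^3 + 12*t^2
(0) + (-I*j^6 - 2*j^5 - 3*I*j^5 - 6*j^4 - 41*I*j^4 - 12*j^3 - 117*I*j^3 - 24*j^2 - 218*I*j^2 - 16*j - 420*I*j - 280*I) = -I*j^6 - 2*j^5 - 3*I*j^5 - 6*j^4 - 41*I*j^4 - 12*j^3 - 117*I*j^3 - 24*j^2 - 218*I*j^2 - 16*j - 420*I*j - 280*I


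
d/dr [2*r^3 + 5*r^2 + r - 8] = 6*r^2 + 10*r + 1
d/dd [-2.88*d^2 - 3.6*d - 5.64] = -5.76*d - 3.6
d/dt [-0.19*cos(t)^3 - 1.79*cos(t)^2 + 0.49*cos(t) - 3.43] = (0.57*cos(t)^2 + 3.58*cos(t) - 0.49)*sin(t)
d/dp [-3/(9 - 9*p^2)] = -2*p/(3*(p^2 - 1)^2)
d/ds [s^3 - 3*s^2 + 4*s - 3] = 3*s^2 - 6*s + 4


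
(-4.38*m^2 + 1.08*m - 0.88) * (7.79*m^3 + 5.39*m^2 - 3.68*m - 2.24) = -34.1202*m^5 - 15.195*m^4 + 15.0844*m^3 + 1.0936*m^2 + 0.819199999999999*m + 1.9712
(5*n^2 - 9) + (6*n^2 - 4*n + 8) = 11*n^2 - 4*n - 1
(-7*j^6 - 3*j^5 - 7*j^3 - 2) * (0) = 0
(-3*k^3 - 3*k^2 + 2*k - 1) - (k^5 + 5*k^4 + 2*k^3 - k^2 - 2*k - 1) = -k^5 - 5*k^4 - 5*k^3 - 2*k^2 + 4*k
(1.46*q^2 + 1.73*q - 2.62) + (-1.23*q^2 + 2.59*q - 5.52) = 0.23*q^2 + 4.32*q - 8.14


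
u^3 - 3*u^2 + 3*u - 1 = (u - 1)^3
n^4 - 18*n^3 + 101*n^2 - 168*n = n*(n - 8)*(n - 7)*(n - 3)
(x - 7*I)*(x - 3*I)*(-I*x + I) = -I*x^3 - 10*x^2 + I*x^2 + 10*x + 21*I*x - 21*I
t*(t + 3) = t^2 + 3*t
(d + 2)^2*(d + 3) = d^3 + 7*d^2 + 16*d + 12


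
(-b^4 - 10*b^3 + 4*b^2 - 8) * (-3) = 3*b^4 + 30*b^3 - 12*b^2 + 24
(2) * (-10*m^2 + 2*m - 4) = -20*m^2 + 4*m - 8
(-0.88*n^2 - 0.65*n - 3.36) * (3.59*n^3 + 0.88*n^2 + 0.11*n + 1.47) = -3.1592*n^5 - 3.1079*n^4 - 12.7312*n^3 - 4.3219*n^2 - 1.3251*n - 4.9392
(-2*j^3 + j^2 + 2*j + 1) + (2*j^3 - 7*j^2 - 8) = -6*j^2 + 2*j - 7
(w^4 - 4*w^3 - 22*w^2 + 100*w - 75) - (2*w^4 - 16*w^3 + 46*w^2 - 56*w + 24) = -w^4 + 12*w^3 - 68*w^2 + 156*w - 99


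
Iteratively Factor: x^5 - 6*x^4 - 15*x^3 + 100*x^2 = (x)*(x^4 - 6*x^3 - 15*x^2 + 100*x) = x*(x - 5)*(x^3 - x^2 - 20*x) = x^2*(x - 5)*(x^2 - x - 20) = x^2*(x - 5)*(x + 4)*(x - 5)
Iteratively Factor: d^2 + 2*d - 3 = (d - 1)*(d + 3)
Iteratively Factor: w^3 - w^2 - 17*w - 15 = (w + 3)*(w^2 - 4*w - 5) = (w + 1)*(w + 3)*(w - 5)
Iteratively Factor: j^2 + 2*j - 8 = (j - 2)*(j + 4)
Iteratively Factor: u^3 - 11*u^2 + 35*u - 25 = (u - 5)*(u^2 - 6*u + 5) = (u - 5)*(u - 1)*(u - 5)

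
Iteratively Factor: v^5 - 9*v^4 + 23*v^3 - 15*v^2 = (v)*(v^4 - 9*v^3 + 23*v^2 - 15*v) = v*(v - 1)*(v^3 - 8*v^2 + 15*v) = v^2*(v - 1)*(v^2 - 8*v + 15) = v^2*(v - 3)*(v - 1)*(v - 5)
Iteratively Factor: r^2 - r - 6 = (r - 3)*(r + 2)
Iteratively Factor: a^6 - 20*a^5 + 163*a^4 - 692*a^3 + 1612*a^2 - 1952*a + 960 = (a - 2)*(a^5 - 18*a^4 + 127*a^3 - 438*a^2 + 736*a - 480) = (a - 2)^2*(a^4 - 16*a^3 + 95*a^2 - 248*a + 240) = (a - 5)*(a - 2)^2*(a^3 - 11*a^2 + 40*a - 48) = (a - 5)*(a - 3)*(a - 2)^2*(a^2 - 8*a + 16) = (a - 5)*(a - 4)*(a - 3)*(a - 2)^2*(a - 4)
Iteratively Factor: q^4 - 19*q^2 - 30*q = (q + 3)*(q^3 - 3*q^2 - 10*q) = (q - 5)*(q + 3)*(q^2 + 2*q) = q*(q - 5)*(q + 3)*(q + 2)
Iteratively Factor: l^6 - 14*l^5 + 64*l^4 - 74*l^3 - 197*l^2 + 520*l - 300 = (l - 2)*(l^5 - 12*l^4 + 40*l^3 + 6*l^2 - 185*l + 150) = (l - 5)*(l - 2)*(l^4 - 7*l^3 + 5*l^2 + 31*l - 30) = (l - 5)*(l - 3)*(l - 2)*(l^3 - 4*l^2 - 7*l + 10) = (l - 5)*(l - 3)*(l - 2)*(l + 2)*(l^2 - 6*l + 5) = (l - 5)*(l - 3)*(l - 2)*(l - 1)*(l + 2)*(l - 5)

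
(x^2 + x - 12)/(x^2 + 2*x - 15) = (x + 4)/(x + 5)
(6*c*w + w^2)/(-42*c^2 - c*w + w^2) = w/(-7*c + w)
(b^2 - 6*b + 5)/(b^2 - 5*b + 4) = (b - 5)/(b - 4)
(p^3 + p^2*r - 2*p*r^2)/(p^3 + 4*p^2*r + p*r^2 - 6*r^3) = p/(p + 3*r)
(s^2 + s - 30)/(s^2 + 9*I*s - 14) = (s^2 + s - 30)/(s^2 + 9*I*s - 14)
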